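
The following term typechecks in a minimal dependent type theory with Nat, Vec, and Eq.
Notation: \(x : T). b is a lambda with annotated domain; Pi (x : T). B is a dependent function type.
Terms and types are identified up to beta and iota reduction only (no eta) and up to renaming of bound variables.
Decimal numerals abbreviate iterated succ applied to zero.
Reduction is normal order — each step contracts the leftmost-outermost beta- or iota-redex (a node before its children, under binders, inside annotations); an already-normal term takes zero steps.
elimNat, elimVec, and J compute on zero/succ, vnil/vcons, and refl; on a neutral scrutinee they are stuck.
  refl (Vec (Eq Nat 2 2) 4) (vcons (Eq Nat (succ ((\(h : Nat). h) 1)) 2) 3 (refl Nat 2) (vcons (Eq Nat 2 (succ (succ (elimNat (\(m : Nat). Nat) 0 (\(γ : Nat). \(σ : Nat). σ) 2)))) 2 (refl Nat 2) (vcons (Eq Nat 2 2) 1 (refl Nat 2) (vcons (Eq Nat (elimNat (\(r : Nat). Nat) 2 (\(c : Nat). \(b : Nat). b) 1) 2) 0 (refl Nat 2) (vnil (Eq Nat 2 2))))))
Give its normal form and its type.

reduced normal form:
  refl (Vec (Eq Nat 2 2) 4) (vcons (Eq Nat 2 2) 3 (refl Nat 2) (vcons (Eq Nat 2 2) 2 (refl Nat 2) (vcons (Eq Nat 2 2) 1 (refl Nat 2) (vcons (Eq Nat 2 2) 0 (refl Nat 2) (vnil (Eq Nat 2 2))))))
the term's type:
  Eq (Vec (Eq Nat 2 2) 4) (vcons (Eq Nat 2 2) 3 (refl Nat 2) (vcons (Eq Nat 2 2) 2 (refl Nat 2) (vcons (Eq Nat 2 2) 1 (refl Nat 2) (vcons (Eq Nat 2 2) 0 (refl Nat 2) (vnil (Eq Nat 2 2)))))) (vcons (Eq Nat 2 2) 3 (refl Nat 2) (vcons (Eq Nat 2 2) 2 (refl Nat 2) (vcons (Eq Nat 2 2) 1 (refl Nat 2) (vcons (Eq Nat 2 2) 0 (refl Nat 2) (vnil (Eq Nat 2 2))))))
observation: reduction starts at a beta-redex, and 12 normal-order steps reach the normal form.


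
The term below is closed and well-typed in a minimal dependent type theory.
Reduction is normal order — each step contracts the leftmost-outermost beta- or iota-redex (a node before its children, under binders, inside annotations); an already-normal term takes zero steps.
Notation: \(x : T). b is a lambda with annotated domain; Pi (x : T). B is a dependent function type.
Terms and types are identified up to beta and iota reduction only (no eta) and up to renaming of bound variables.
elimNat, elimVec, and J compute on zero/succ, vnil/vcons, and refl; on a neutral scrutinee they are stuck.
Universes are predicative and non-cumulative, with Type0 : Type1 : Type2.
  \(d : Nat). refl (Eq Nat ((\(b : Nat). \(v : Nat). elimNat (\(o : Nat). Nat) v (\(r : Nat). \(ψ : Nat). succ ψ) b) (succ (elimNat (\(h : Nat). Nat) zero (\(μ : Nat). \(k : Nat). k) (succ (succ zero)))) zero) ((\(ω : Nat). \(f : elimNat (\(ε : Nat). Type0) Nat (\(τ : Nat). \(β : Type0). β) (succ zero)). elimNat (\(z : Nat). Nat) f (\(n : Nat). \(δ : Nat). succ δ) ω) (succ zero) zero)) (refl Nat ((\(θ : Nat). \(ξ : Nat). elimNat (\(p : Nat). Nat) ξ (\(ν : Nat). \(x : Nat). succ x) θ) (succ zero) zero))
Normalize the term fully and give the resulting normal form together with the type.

normal form:
  \(d : Nat). refl (Eq Nat (succ zero) (succ zero)) (refl Nat (succ zero))
inferred type:
  Pi (d : Nat). Eq (Eq Nat (succ zero) (succ zero)) (refl Nat (succ zero)) (refl Nat (succ zero))


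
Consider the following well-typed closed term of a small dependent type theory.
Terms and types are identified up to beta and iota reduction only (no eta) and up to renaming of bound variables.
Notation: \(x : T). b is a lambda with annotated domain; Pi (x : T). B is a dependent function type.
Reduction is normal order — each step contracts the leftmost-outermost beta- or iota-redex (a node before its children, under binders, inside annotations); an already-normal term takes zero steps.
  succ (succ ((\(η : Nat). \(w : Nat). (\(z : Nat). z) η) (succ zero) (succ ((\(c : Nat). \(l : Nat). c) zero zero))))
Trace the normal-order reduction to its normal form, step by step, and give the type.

normal-order reduction:
  succ (succ ((\(η : Nat). \(w : Nat). (\(z : Nat). z) η) (succ zero) (succ ((\(c : Nat). \(l : Nat). c) zero zero))))
  ~> succ (succ ((\(η : Nat). (\(w : Nat). w) (succ zero)) (succ ((\(z : Nat). \(c : Nat). z) zero zero))))
  ~> succ (succ ((\(η : Nat). η) (succ zero)))
  ~> succ (succ (succ zero))
the term's type:
  Nat


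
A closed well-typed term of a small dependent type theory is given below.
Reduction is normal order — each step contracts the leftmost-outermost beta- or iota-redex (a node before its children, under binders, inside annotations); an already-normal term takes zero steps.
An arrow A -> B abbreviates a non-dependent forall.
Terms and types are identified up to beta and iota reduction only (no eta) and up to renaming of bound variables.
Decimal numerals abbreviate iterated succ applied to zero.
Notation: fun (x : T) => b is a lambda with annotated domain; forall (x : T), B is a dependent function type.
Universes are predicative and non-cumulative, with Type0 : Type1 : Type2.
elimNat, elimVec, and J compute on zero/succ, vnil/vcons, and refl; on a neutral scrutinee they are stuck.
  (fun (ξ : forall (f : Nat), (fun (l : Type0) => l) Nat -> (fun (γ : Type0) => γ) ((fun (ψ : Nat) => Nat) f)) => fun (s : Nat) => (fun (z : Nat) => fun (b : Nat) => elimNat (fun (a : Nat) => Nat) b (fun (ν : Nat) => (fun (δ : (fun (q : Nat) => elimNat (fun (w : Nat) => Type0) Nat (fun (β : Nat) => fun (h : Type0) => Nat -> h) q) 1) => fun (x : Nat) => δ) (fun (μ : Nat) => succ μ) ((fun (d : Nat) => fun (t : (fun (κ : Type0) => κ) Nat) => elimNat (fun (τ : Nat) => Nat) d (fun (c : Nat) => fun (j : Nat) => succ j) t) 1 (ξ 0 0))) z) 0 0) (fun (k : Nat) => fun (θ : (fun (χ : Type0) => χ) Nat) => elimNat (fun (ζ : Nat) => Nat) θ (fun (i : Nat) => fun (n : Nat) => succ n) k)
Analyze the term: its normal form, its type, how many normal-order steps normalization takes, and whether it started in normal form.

normal form:
  fun (ξ : Nat) => 0
inferred type:
  Nat -> Nat
normal-order step count: 4
already normal: no
first contracted redex: a beta-redex


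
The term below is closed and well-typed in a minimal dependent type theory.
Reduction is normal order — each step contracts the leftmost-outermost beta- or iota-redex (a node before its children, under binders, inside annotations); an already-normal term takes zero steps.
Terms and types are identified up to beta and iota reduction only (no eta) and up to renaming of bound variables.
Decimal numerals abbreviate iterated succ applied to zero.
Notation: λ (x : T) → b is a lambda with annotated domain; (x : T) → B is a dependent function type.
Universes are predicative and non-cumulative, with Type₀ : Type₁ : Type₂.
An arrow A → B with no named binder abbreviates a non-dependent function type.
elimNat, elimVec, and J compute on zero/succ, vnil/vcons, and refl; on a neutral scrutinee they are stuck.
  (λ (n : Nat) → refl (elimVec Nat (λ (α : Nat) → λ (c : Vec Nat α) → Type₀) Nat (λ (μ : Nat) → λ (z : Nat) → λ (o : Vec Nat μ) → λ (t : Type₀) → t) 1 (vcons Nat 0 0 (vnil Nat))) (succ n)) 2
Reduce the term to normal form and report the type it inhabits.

reduced normal form:
  refl Nat 3
inferred type:
  Eq Nat 3 3
observation: 7 normal-order steps normalize the term, beginning with a beta-redex.


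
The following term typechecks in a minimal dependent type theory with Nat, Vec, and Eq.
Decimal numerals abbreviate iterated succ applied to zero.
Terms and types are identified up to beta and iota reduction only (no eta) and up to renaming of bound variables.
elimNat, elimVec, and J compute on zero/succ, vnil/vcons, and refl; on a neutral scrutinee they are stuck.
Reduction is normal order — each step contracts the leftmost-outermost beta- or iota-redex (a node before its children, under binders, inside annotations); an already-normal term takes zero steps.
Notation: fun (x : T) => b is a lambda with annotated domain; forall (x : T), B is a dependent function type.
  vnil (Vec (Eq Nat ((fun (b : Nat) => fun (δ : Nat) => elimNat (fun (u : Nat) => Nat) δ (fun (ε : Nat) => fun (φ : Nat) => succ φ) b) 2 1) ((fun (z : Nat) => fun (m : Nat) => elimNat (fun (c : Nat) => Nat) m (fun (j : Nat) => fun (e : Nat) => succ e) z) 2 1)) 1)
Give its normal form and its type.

normal form:
  vnil (Vec (Eq Nat 3 3) 1)
type:
  Vec (Vec (Eq Nat 3 3) 1) 0


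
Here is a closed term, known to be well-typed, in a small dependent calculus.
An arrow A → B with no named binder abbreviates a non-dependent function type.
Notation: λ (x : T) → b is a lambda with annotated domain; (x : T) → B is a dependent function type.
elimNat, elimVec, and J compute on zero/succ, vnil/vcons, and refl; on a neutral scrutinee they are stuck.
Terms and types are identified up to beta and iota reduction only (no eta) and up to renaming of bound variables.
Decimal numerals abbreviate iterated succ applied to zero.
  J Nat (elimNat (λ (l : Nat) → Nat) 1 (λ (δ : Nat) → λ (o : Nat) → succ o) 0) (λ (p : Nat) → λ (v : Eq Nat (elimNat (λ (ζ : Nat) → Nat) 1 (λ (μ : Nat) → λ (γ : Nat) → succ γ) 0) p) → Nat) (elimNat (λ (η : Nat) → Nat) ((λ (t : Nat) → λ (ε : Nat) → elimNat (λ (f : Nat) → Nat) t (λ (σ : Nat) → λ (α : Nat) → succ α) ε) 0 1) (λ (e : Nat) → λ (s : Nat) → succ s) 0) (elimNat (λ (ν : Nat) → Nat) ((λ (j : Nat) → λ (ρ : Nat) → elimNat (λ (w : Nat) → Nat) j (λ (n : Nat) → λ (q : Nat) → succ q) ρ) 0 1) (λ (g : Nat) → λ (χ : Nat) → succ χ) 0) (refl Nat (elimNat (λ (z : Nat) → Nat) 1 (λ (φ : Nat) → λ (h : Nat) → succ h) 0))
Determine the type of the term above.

the term's type:
  Nat


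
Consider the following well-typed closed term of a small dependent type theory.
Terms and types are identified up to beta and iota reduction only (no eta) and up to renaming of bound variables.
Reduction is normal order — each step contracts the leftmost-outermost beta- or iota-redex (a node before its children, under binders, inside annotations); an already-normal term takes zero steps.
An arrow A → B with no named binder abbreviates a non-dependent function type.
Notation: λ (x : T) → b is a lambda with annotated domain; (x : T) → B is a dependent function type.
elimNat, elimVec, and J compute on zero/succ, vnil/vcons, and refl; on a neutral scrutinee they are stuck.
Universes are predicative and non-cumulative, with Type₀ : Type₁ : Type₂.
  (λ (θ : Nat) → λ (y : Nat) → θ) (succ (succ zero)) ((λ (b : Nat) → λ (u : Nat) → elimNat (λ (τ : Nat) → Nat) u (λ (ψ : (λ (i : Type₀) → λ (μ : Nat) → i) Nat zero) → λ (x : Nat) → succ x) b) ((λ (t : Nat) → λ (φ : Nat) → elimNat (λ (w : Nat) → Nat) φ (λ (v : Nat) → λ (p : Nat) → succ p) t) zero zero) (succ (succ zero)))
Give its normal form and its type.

resulting normal form:
  succ (succ zero)
type:
  Nat
observation: the term reaches its normal form after 2 normal-order steps.


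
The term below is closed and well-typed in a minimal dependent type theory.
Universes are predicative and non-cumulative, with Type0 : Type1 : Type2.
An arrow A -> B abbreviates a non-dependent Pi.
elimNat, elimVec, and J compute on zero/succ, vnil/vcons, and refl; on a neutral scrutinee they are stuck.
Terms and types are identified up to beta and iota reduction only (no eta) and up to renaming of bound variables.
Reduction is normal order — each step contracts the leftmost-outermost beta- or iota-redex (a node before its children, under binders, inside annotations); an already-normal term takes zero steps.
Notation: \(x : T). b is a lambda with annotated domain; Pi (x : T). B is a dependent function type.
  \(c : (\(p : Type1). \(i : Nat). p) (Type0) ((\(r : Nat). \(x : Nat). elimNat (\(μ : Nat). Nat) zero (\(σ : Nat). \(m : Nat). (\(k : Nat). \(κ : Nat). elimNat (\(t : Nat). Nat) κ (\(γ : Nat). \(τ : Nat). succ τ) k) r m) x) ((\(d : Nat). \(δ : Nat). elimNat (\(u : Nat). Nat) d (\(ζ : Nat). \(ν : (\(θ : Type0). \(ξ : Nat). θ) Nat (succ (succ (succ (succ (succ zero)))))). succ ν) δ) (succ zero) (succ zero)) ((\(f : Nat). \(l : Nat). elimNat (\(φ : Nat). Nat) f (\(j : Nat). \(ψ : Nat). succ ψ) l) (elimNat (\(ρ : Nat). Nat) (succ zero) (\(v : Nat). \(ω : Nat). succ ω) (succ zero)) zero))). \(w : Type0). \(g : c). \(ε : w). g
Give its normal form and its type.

normal form:
  \(c : Type0). \(p : Type0). \(i : c). \(r : p). i
inferred type:
  Pi (c : Type0). Pi (p : Type0). c -> p -> c
observation: 2 normal-order steps separate the term from its normal form.


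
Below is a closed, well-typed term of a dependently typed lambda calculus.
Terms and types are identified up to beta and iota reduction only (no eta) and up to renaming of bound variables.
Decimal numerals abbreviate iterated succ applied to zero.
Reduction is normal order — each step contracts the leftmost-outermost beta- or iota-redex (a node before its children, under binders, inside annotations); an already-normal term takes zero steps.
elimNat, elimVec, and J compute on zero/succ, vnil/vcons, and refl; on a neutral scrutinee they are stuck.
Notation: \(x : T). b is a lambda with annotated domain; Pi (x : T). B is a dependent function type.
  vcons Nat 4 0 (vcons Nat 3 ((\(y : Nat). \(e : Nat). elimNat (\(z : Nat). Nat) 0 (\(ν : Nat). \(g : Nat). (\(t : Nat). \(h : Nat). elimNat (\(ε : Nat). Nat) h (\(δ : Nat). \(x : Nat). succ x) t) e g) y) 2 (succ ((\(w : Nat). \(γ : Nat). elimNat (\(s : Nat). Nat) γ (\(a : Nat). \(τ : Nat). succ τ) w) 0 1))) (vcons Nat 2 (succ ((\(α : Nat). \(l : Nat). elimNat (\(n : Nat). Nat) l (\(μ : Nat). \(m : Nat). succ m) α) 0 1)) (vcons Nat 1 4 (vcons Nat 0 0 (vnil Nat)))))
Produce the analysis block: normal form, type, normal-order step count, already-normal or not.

resulting normal form:
  vcons Nat 4 0 (vcons Nat 3 4 (vcons Nat 2 2 (vcons Nat 1 4 (vcons Nat 0 0 (vnil Nat)))))
the term's type:
  Vec Nat 5
steps to reach normal form (normal order): 36
term was already normal: no
first redex: a beta-redex


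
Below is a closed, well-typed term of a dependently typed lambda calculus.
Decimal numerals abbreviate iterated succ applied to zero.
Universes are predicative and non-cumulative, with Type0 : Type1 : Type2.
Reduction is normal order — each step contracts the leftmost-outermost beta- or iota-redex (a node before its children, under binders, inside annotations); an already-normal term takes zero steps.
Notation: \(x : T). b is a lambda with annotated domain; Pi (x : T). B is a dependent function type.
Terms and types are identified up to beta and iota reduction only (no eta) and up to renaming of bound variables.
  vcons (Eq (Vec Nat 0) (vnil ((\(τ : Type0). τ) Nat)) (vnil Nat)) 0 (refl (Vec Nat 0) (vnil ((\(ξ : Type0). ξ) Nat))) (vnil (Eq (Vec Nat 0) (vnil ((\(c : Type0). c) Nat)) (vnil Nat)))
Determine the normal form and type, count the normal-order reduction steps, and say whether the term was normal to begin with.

reduced normal form:
  vcons (Eq (Vec Nat 0) (vnil Nat) (vnil Nat)) 0 (refl (Vec Nat 0) (vnil Nat)) (vnil (Eq (Vec Nat 0) (vnil Nat) (vnil Nat)))
type:
  Vec (Eq (Vec Nat 0) (vnil Nat) (vnil Nat)) 1
steps to reach normal form (normal order): 3
term was already normal: no
first contracted redex: a beta-redex


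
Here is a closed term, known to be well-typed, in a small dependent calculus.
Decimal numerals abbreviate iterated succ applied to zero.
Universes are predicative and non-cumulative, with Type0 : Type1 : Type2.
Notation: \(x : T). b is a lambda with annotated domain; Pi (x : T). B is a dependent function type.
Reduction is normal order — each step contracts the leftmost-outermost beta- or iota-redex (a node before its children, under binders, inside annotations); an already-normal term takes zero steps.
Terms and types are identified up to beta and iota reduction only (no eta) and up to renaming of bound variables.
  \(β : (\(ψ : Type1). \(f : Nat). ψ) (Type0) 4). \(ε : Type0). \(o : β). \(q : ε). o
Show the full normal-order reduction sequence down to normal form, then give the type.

reduction (normal order):
  \(β : (\(ψ : Type1). \(f : Nat). ψ) (Type0) 4). \(ε : Type0). \(o : β). \(q : ε). o
  ~> \(β : (\(ψ : Nat). Type0) 4). \(f : Type0). \(ε : β). \(o : f). ε
  ~> \(β : Type0). \(ψ : Type0). \(f : β). \(ε : ψ). f
type:
  Pi (β : Type0). Pi (ψ : Type0). Pi (f : β). Pi (ε : ψ). β


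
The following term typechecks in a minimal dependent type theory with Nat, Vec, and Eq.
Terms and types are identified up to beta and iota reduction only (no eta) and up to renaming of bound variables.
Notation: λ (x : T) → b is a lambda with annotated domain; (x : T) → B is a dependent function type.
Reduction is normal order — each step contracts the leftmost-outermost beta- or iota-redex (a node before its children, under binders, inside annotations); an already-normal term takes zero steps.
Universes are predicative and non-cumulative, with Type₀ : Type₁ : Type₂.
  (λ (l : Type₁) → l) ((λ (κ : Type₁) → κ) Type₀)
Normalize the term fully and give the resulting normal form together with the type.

reduced normal form:
  Type₀
the term's type:
  Type₁


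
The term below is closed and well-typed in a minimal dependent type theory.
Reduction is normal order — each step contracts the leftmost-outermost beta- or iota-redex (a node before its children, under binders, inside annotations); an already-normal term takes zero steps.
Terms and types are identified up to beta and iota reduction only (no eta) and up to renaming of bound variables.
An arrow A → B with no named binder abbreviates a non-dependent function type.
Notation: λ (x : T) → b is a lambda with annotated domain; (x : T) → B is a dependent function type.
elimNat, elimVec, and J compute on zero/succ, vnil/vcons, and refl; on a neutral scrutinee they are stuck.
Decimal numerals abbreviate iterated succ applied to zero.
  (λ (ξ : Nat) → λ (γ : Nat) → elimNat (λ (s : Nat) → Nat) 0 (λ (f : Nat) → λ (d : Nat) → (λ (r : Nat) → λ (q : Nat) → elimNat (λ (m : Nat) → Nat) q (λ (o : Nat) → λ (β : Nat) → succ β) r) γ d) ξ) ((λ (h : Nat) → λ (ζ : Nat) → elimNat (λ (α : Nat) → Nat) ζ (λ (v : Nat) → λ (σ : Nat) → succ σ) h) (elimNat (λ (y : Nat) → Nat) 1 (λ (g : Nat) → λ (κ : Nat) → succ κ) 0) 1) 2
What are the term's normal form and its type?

normal form:
  4
type:
  Nat
observation: the term reaches its normal form after 25 normal-order steps.


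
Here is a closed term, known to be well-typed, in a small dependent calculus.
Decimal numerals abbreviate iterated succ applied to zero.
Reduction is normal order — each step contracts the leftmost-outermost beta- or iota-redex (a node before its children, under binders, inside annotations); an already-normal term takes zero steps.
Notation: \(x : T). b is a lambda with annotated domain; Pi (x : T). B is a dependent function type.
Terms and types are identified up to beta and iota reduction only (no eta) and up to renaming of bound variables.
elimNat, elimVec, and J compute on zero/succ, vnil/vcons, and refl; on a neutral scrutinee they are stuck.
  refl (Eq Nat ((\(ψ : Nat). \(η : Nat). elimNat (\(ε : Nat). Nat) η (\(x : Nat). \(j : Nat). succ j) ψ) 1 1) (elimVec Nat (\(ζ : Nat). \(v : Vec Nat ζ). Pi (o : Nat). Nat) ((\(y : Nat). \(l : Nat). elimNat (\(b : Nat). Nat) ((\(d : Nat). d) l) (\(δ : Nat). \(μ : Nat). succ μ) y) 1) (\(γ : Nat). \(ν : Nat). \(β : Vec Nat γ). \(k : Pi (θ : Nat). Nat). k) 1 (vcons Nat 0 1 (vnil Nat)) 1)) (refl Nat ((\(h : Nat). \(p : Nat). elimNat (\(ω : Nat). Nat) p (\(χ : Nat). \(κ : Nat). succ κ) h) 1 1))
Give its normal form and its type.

normal form:
  refl (Eq Nat 2 2) (refl Nat 2)
inferred type:
  Eq (Eq Nat 2 2) (refl Nat 2) (refl Nat 2)
observation: reduction starts at a beta-redex, and 25 normal-order steps reach the normal form.


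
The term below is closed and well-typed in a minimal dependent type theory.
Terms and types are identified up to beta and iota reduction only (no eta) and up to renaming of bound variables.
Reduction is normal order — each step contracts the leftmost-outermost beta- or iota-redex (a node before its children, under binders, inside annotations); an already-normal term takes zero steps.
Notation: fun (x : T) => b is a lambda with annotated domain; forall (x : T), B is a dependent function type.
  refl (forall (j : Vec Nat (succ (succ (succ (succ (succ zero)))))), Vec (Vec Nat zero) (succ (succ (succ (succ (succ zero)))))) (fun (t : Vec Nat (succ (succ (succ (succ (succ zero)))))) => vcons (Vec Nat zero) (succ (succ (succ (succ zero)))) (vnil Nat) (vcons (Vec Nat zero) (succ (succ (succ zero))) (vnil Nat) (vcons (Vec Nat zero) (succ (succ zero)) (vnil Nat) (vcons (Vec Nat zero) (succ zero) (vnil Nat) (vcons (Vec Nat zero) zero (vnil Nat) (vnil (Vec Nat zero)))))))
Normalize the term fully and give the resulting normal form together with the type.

normal form:
  refl (forall (j : Vec Nat (succ (succ (succ (succ (succ zero)))))), Vec (Vec Nat zero) (succ (succ (succ (succ (succ zero)))))) (fun (t : Vec Nat (succ (succ (succ (succ (succ zero)))))) => vcons (Vec Nat zero) (succ (succ (succ (succ zero)))) (vnil Nat) (vcons (Vec Nat zero) (succ (succ (succ zero))) (vnil Nat) (vcons (Vec Nat zero) (succ (succ zero)) (vnil Nat) (vcons (Vec Nat zero) (succ zero) (vnil Nat) (vcons (Vec Nat zero) zero (vnil Nat) (vnil (Vec Nat zero)))))))
type:
  Eq (forall (j : Vec Nat (succ (succ (succ (succ (succ zero)))))), Vec (Vec Nat zero) (succ (succ (succ (succ (succ zero)))))) (fun (t : Vec Nat (succ (succ (succ (succ (succ zero)))))) => vcons (Vec Nat zero) (succ (succ (succ (succ zero)))) (vnil Nat) (vcons (Vec Nat zero) (succ (succ (succ zero))) (vnil Nat) (vcons (Vec Nat zero) (succ (succ zero)) (vnil Nat) (vcons (Vec Nat zero) (succ zero) (vnil Nat) (vcons (Vec Nat zero) zero (vnil Nat) (vnil (Vec Nat zero))))))) (fun (o : Vec Nat (succ (succ (succ (succ (succ zero)))))) => vcons (Vec Nat zero) (succ (succ (succ (succ zero)))) (vnil Nat) (vcons (Vec Nat zero) (succ (succ (succ zero))) (vnil Nat) (vcons (Vec Nat zero) (succ (succ zero)) (vnil Nat) (vcons (Vec Nat zero) (succ zero) (vnil Nat) (vcons (Vec Nat zero) zero (vnil Nat) (vnil (Vec Nat zero)))))))
observation: no redex remains anywhere in the term; it is its own normal form.


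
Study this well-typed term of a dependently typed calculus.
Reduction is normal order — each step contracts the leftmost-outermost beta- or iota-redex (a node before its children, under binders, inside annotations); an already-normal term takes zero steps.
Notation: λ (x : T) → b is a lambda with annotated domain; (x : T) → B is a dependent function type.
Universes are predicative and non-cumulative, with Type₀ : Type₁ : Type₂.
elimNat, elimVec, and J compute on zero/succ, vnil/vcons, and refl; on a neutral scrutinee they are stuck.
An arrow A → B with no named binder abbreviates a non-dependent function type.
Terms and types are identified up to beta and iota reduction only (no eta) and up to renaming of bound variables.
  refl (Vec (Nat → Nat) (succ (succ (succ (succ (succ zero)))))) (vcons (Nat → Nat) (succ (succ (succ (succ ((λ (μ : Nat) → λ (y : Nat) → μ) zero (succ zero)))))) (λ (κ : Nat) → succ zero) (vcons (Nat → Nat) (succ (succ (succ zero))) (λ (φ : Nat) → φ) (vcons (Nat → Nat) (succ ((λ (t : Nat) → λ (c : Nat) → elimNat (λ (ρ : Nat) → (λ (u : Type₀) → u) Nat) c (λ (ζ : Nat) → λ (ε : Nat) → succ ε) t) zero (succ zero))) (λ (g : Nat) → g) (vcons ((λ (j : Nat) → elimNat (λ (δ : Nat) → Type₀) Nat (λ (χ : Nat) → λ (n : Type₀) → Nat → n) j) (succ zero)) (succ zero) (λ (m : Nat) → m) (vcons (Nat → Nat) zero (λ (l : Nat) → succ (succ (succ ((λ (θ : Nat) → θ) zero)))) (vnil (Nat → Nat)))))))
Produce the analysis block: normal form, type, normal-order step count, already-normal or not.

resulting normal form:
  refl (Vec (Nat → Nat) (succ (succ (succ (succ (succ zero)))))) (vcons (Nat → Nat) (succ (succ (succ (succ zero)))) (λ (μ : Nat) → succ zero) (vcons (Nat → Nat) (succ (succ (succ zero))) (λ (y : Nat) → y) (vcons (Nat → Nat) (succ (succ zero)) (λ (κ : Nat) → κ) (vcons (Nat → Nat) (succ zero) (λ (φ : Nat) → φ) (vcons (Nat → Nat) zero (λ (t : Nat) → succ (succ (succ zero))) (vnil (Nat → Nat)))))))
inferred type:
  Eq (Vec (Nat → Nat) (succ (succ (succ (succ (succ zero)))))) (vcons (Nat → Nat) (succ (succ (succ (succ zero)))) (λ (μ : Nat) → succ zero) (vcons (Nat → Nat) (succ (succ (succ zero))) (λ (y : Nat) → y) (vcons (Nat → Nat) (succ (succ zero)) (λ (κ : Nat) → κ) (vcons (Nat → Nat) (succ zero) (λ (φ : Nat) → φ) (vcons (Nat → Nat) zero (λ (t : Nat) → succ (succ (succ zero))) (vnil (Nat → Nat))))))) (vcons (Nat → Nat) (succ (succ (succ (succ zero)))) (λ (c : Nat) → succ zero) (vcons (Nat → Nat) (succ (succ (succ zero))) (λ (ρ : Nat) → ρ) (vcons (Nat → Nat) (succ (succ zero)) (λ (u : Nat) → u) (vcons (Nat → Nat) (succ zero) (λ (ζ : Nat) → ζ) (vcons (Nat → Nat) zero (λ (ε : Nat) → succ (succ (succ zero))) (vnil (Nat → Nat)))))))
reduction steps (normal order): 11
started in normal form: no
first redex: a beta-redex


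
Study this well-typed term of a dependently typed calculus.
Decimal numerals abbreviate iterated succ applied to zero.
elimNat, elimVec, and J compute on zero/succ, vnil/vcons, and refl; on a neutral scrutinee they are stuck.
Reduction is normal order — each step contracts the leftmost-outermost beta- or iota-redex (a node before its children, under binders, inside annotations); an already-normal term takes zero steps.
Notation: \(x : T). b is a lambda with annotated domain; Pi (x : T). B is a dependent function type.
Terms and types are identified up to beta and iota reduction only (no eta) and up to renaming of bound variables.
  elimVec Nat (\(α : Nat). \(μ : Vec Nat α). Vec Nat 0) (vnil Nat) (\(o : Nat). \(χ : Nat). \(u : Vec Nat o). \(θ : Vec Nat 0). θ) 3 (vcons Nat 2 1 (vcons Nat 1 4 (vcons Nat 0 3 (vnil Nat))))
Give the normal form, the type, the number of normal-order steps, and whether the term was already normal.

resulting normal form:
  vnil Nat
type:
  Vec Nat 0
steps to reach normal form (normal order): 16
already normal: no
first redex: an elimVec iota-redex


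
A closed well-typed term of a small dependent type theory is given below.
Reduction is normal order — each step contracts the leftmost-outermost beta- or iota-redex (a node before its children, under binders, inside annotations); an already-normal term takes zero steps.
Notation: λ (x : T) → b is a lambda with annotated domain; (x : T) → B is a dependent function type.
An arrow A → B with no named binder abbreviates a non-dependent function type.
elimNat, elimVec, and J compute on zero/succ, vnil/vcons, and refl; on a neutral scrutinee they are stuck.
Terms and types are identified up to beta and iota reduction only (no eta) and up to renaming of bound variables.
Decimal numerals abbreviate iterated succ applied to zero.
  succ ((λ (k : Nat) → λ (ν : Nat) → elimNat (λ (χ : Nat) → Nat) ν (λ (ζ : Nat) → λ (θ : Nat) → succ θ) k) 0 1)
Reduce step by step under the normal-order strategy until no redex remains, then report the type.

normal-order reduction:
  succ ((λ (k : Nat) → λ (ν : Nat) → elimNat (λ (χ : Nat) → Nat) ν (λ (ζ : Nat) → λ (θ : Nat) → succ θ) k) 0 1)
  ~> succ ((λ (k : Nat) → elimNat (λ (ν : Nat) → Nat) k (λ (χ : Nat) → λ (ζ : Nat) → succ ζ) 0) 1)
  ~> succ (elimNat (λ (k : Nat) → Nat) 1 (λ (ν : Nat) → λ (χ : Nat) → succ χ) 0)
  ~> 2
type:
  Nat


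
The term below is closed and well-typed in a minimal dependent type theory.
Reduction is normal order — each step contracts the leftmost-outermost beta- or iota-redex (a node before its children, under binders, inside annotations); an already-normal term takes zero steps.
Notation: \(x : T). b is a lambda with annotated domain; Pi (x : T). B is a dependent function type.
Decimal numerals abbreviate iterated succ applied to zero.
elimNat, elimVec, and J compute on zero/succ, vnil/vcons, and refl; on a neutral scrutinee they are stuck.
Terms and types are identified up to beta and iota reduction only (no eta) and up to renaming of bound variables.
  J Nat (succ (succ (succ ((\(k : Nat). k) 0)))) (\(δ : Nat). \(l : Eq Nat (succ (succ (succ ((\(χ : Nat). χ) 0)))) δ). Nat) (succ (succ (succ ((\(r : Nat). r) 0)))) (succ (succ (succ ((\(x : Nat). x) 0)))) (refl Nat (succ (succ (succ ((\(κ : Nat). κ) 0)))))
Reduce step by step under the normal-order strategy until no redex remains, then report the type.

normal-order reduction sequence:
  J Nat (succ (succ (succ ((\(k : Nat). k) 0)))) (\(δ : Nat). \(l : Eq Nat (succ (succ (succ ((\(χ : Nat). χ) 0)))) δ). Nat) (succ (succ (succ ((\(r : Nat). r) 0)))) (succ (succ (succ ((\(x : Nat). x) 0)))) (refl Nat (succ (succ (succ ((\(κ : Nat). κ) 0)))))
  ~> succ (succ (succ ((\(k : Nat). k) 0)))
  ~> 3
type:
  Nat


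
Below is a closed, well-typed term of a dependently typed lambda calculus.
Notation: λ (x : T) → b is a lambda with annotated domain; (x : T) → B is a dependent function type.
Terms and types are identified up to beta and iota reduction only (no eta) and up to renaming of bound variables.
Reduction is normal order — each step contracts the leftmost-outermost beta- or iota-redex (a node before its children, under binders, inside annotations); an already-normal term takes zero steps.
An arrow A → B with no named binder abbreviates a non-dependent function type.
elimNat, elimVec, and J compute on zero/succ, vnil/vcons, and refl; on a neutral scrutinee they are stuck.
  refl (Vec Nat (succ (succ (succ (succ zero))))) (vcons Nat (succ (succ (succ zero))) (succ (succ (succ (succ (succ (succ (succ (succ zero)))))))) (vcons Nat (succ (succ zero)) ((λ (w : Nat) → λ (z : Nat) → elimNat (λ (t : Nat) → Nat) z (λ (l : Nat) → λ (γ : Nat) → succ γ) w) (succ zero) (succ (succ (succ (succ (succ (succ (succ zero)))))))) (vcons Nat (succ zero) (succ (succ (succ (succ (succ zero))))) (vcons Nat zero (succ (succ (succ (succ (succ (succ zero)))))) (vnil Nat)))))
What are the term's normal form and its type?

reduced normal form:
  refl (Vec Nat (succ (succ (succ (succ zero))))) (vcons Nat (succ (succ (succ zero))) (succ (succ (succ (succ (succ (succ (succ (succ zero)))))))) (vcons Nat (succ (succ zero)) (succ (succ (succ (succ (succ (succ (succ (succ zero)))))))) (vcons Nat (succ zero) (succ (succ (succ (succ (succ zero))))) (vcons Nat zero (succ (succ (succ (succ (succ (succ zero)))))) (vnil Nat)))))
inferred type:
  Eq (Vec Nat (succ (succ (succ (succ zero))))) (vcons Nat (succ (succ (succ zero))) (succ (succ (succ (succ (succ (succ (succ (succ zero)))))))) (vcons Nat (succ (succ zero)) (succ (succ (succ (succ (succ (succ (succ (succ zero)))))))) (vcons Nat (succ zero) (succ (succ (succ (succ (succ zero))))) (vcons Nat zero (succ (succ (succ (succ (succ (succ zero)))))) (vnil Nat))))) (vcons Nat (succ (succ (succ zero))) (succ (succ (succ (succ (succ (succ (succ (succ zero)))))))) (vcons Nat (succ (succ zero)) (succ (succ (succ (succ (succ (succ (succ (succ zero)))))))) (vcons Nat (succ zero) (succ (succ (succ (succ (succ zero))))) (vcons Nat zero (succ (succ (succ (succ (succ (succ zero)))))) (vnil Nat)))))
observation: normalization takes exactly 6 steps under the normal-order strategy.


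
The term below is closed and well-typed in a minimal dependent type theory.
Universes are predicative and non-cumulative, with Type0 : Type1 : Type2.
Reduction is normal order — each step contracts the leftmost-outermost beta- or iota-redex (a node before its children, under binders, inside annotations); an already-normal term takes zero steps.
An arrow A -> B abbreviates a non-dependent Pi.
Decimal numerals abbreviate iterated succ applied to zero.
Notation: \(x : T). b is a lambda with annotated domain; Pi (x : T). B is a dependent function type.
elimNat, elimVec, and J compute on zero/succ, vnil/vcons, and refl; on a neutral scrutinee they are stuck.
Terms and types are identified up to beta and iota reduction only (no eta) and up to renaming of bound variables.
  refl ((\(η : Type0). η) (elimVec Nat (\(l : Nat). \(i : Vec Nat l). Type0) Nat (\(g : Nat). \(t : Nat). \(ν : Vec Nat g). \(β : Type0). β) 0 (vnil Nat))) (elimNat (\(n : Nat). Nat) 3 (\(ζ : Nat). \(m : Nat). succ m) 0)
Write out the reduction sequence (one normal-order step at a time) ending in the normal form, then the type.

normal-order reduction:
  refl ((\(η : Type0). η) (elimVec Nat (\(l : Nat). \(i : Vec Nat l). Type0) Nat (\(g : Nat). \(t : Nat). \(ν : Vec Nat g). \(β : Type0). β) 0 (vnil Nat))) (elimNat (\(n : Nat). Nat) 3 (\(ζ : Nat). \(m : Nat). succ m) 0)
  ~> refl (elimVec Nat (\(η : Nat). \(l : Vec Nat η). Type0) Nat (\(i : Nat). \(g : Nat). \(t : Vec Nat i). \(ν : Type0). ν) 0 (vnil Nat)) (elimNat (\(β : Nat). Nat) 3 (\(n : Nat). \(ζ : Nat). succ ζ) 0)
  ~> refl Nat (elimNat (\(η : Nat). Nat) 3 (\(l : Nat). \(i : Nat). succ i) 0)
  ~> refl Nat 3
inferred type:
  Eq Nat 3 3


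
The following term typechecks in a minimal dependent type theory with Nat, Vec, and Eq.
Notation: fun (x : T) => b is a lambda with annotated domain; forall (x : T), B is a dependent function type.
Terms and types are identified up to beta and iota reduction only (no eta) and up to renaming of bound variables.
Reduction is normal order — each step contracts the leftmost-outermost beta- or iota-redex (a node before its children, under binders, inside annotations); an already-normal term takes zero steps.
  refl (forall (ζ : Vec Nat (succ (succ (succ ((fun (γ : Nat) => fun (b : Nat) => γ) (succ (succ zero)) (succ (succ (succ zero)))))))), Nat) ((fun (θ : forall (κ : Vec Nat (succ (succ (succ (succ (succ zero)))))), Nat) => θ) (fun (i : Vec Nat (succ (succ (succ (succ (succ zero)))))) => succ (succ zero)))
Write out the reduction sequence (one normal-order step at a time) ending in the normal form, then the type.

reduction (normal order):
  refl (forall (ζ : Vec Nat (succ (succ (succ ((fun (γ : Nat) => fun (b : Nat) => γ) (succ (succ zero)) (succ (succ (succ zero)))))))), Nat) ((fun (θ : forall (κ : Vec Nat (succ (succ (succ (succ (succ zero)))))), Nat) => θ) (fun (i : Vec Nat (succ (succ (succ (succ (succ zero)))))) => succ (succ zero)))
  ~> refl (forall (ζ : Vec Nat (succ (succ (succ ((fun (γ : Nat) => succ (succ zero)) (succ (succ (succ zero)))))))), Nat) ((fun (b : forall (θ : Vec Nat (succ (succ (succ (succ (succ zero)))))), Nat) => b) (fun (κ : Vec Nat (succ (succ (succ (succ (succ zero)))))) => succ (succ zero)))
  ~> refl (forall (ζ : Vec Nat (succ (succ (succ (succ (succ zero)))))), Nat) ((fun (γ : forall (b : Vec Nat (succ (succ (succ (succ (succ zero)))))), Nat) => γ) (fun (θ : Vec Nat (succ (succ (succ (succ (succ zero)))))) => succ (succ zero)))
  ~> refl (forall (ζ : Vec Nat (succ (succ (succ (succ (succ zero)))))), Nat) (fun (γ : Vec Nat (succ (succ (succ (succ (succ zero)))))) => succ (succ zero))
the term's type:
  Eq (forall (ζ : Vec Nat (succ (succ (succ (succ (succ zero)))))), Nat) (fun (γ : Vec Nat (succ (succ (succ (succ (succ zero)))))) => succ (succ zero)) (fun (b : Vec Nat (succ (succ (succ (succ (succ zero)))))) => succ (succ zero))


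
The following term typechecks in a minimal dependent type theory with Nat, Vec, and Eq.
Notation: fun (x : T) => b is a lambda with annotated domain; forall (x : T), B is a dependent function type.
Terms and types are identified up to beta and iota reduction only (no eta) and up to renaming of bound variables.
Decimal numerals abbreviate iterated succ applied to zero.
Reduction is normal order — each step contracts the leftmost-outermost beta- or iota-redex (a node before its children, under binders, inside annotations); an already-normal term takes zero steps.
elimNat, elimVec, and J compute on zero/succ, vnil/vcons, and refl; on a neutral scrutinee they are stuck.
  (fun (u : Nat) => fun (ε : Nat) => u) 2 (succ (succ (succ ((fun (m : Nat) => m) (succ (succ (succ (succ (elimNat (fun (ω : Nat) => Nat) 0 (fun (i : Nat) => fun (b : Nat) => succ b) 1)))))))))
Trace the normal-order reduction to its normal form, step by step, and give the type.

normal-order reduction:
  (fun (u : Nat) => fun (ε : Nat) => u) 2 (succ (succ (succ ((fun (m : Nat) => m) (succ (succ (succ (succ (elimNat (fun (ω : Nat) => Nat) 0 (fun (i : Nat) => fun (b : Nat) => succ b) 1)))))))))
  ~> (fun (u : Nat) => 2) (succ (succ (succ ((fun (ε : Nat) => ε) (succ (succ (succ (succ (elimNat (fun (m : Nat) => Nat) 0 (fun (ω : Nat) => fun (i : Nat) => succ i) 1)))))))))
  ~> 2
the term's type:
  Nat


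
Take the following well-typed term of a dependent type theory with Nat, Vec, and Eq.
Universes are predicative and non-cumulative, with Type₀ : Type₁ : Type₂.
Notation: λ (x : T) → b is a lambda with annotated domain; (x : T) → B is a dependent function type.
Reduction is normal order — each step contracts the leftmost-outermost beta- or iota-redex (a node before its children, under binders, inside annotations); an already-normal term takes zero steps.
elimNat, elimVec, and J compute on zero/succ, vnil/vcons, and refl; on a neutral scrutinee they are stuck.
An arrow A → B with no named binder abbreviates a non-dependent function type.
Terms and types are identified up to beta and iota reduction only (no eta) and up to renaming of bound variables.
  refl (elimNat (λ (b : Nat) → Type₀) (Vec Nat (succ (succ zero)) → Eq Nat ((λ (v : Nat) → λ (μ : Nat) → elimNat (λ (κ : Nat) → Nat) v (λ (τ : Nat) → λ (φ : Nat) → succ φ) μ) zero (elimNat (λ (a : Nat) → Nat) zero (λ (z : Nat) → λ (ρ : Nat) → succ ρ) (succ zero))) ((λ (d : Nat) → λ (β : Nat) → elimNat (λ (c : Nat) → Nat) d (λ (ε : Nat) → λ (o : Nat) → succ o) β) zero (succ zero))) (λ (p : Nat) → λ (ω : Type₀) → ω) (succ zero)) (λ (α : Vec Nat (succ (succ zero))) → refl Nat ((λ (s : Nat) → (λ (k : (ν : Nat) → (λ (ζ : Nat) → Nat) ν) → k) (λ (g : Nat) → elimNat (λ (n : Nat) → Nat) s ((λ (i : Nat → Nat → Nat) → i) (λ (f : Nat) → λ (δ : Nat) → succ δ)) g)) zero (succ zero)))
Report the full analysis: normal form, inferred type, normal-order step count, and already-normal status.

reduced normal form:
  refl (Vec Nat (succ (succ zero)) → Eq Nat (succ zero) (succ zero)) (λ (b : Vec Nat (succ (succ zero))) → refl Nat (succ zero))
inferred type:
  Eq (Vec Nat (succ (succ zero)) → Eq Nat (succ zero) (succ zero)) (λ (b : Vec Nat (succ (succ zero))) → refl Nat (succ zero)) (λ (v : Vec Nat (succ (succ zero))) → refl Nat (succ zero))
normal-order step count: 28
already normal: no
first redex: an elimNat iota-redex


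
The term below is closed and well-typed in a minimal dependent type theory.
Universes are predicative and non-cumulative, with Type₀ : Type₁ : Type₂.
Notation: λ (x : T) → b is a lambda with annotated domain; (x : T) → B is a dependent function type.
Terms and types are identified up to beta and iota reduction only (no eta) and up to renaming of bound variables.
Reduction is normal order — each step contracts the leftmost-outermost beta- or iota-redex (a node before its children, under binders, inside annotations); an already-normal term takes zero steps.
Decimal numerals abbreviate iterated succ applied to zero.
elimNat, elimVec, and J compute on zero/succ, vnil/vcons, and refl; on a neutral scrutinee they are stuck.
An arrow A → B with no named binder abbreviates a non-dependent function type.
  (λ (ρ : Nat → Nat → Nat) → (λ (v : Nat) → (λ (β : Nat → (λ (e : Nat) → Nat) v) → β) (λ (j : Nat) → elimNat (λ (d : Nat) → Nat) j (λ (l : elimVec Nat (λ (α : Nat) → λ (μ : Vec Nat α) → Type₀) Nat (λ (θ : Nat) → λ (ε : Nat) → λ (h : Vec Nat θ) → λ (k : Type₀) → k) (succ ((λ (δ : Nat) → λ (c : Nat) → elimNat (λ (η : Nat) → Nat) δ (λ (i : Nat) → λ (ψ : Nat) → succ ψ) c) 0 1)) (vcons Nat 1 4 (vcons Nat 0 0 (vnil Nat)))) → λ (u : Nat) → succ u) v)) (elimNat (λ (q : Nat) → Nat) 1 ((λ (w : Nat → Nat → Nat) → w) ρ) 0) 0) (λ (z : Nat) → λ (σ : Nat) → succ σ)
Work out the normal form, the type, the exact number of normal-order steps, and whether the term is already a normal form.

reduced normal form:
  1
type:
  Nat
reduction steps (normal order): 20
term was already normal: no
first redex: a beta-redex
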